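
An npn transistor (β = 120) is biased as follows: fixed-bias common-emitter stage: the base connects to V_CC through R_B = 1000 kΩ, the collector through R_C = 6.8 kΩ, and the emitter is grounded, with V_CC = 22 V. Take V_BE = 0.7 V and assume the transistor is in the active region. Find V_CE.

V_CE ≈ 4.6 V

Base loop: V_CC = I_B·R_B + V_BE, so I_B = (22 − 0.7)/1000 kΩ = 0.0213 mA.
In the active region I_C = β·I_B = 120 × 0.0213 = 2.56 mA.
Collector loop: V_CE = V_CC − I_C·R_C = 22 − 2.56×6.8 = 4.62 V.
Since V_CE = 4.62 V > V_CE(sat) ≈ 0.2 V, the transistor is in the active region as assumed.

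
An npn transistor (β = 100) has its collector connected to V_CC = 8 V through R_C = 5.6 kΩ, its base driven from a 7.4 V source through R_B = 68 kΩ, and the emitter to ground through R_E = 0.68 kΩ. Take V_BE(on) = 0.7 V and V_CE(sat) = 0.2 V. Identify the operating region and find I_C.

saturation; I_C ≈ 1.2 mA

Assume active: I_B = (7.4 − 0.7)/(68 + 101×0.68) = 0.049 mA, I_C = β·I_B = 4.9 mA.
Then V_CE = 8 − 4.9×5.6 − 4.95×0.68 = -22.8 V < 0.2 V — the active assumption fails.
Re-solve with V_CE = 0.2 V. KCL at the emitter: V_E/R_E = (V_BB−0.7−V_E)/R_B + (V_CC−0.2−V_E)/R_C, giving V_E = 0.896 V.
I_C = (V_CC − 0.2 − V_E)/R_C = (7.8 − 0.896)/5.6 = 1.23 mA.
Check: I_B = (6.7 − 0.896)/68 = 0.0853 mA, and β·I_B = 8.53 mA > I_C, confirming saturation.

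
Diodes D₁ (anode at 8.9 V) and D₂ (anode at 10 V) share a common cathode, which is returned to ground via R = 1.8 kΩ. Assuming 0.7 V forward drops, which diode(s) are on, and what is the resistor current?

Assume both conduct. Then node N would need to be at both 8.9−0.7 = 8.2 V and 10−0.7 = 9.3 V, which is impossible.
Assume only D₂ conducts: V_N = 10 − 0.7 = 9.3 V, so I_R = 9.3/1.8 = 5.17 mA.
Check D₁: its anode-to-cathode voltage is 8.9 − 9.3 = -0.4 V < 0.7 V, so it is off. The assumption is consistent.

Only D₂ conducts; I_R ≈ 5.2 mA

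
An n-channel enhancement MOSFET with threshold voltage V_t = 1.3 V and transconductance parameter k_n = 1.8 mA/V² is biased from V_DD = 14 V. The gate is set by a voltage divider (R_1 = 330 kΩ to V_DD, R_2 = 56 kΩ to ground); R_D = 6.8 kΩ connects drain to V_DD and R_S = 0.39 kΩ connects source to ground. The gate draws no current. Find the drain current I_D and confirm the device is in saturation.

I_D ≈ 0.33 mA

V_G = V_DD·R_2/(R_1+R_2) = 14×56/386 = 2.03 V.
Assume saturation: I_D = (k_n/2)(V_GS − V_t)² with V_GS = V_G − I_D·R_S = 2.03 − 0.39·I_D.
Substituting gives 0.137·I_D² − 1.51·I_D + 0.481 = 0, with roots I_D = 0.328 or 10.7 mA.
The root I_D = 10.7 mA gives V_GS = -2.15 V ≤ V_t, so take I_D = 0.328 mA.
Then V_GS = 1.9 V and V_DS = V_DD − I_D(R_D+R_S) = 14 − 0.328×7.19 = 11.6 V.
Saturation requires V_DS ≥ V_GS − V_t = 0.603 V; 11.6 ≥ 0.603 ✓.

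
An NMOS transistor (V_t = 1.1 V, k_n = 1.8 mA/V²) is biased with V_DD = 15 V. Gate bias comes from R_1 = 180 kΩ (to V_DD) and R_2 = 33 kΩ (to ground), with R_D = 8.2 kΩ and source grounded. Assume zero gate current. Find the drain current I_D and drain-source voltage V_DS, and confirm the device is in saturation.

I_D ≈ 1.3 mA, V_DS ≈ 3.9 V

V_G = V_DD·R_2/(R_1+R_2) = 15×33/213 = 2.32 V. With the source grounded, V_GS = V_G = 2.32 V.
Assume saturation: I_D = (k_n/2)(V_GS − V_t)² = (1.8/2)×(2.32 − 1.1)² = 0.9×1.22² = 1.35 mA.
V_DS = V_DD − I_D·R_D = 15 − 1.35×8.2 = 3.94 V.
Saturation requires V_DS ≥ V_GS − V_t = 1.22 V; 3.94 ≥ 1.22 ✓.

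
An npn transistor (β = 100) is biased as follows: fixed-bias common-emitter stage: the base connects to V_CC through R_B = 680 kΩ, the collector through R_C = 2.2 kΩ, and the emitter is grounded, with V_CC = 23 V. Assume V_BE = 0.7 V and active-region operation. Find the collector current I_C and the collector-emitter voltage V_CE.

I_C ≈ 3.3 mA, V_CE ≈ 16 V

Base loop: V_CC = I_B·R_B + V_BE, so I_B = (23 − 0.7)/680 kΩ = 0.0328 mA.
In the active region I_C = β·I_B = 100 × 0.0328 = 3.28 mA.
Collector loop: V_CE = V_CC − I_C·R_C = 23 − 3.28×2.2 = 15.8 V.
Since V_CE = 15.8 V > V_CE(sat) ≈ 0.2 V, the transistor is in the active region as assumed.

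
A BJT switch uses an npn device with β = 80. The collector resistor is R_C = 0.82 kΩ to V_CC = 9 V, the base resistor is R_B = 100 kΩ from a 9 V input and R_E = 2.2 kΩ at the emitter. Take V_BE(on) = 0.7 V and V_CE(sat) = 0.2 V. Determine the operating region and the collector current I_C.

Assume active. Base-emitter loop: I_B = (V_BB − V_BE)/(R_B + (β+1)R_E) = (9 − 0.7)/(100 + 81×2.2) = 0.0298 mA.
I_C = β·I_B = 80×0.0298 = 2.39 mA.
V_CE = V_CC − I_C·R_C − I_E·R_E = 9 − 2.39×0.82 − 2.42×2.2 = 1.73 V > V_CE(sat), so the active-region assumption holds.

active; I_C ≈ 2.4 mA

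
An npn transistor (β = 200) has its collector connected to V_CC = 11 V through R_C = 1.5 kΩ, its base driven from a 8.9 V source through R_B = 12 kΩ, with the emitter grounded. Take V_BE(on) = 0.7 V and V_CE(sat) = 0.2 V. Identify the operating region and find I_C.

saturation; I_C ≈ 7.2 mA

Assume active: I_B = (8.9 − 0.7)/12 = 0.683 mA, giving I_C = β·I_B = 137 mA.
But then V_CE = 11 − 137×1.5 = -194 V < V_CE(sat) = 0.2 V — impossible in the active region.
So the transistor is saturated. With V_CE = 0.2 V, I_C = (V_CC − 0.2)/R_C = 10.8/1.5 = 7.2 mA.
Check: β·I_B = 137 mA > I_C = 7.2 mA, confirming saturation.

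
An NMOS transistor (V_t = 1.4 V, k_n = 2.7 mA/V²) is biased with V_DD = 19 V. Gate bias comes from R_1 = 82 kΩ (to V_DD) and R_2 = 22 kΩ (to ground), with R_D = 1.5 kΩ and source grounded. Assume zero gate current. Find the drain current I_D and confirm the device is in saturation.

I_D ≈ 9.3 mA

V_G = V_DD·R_2/(R_1+R_2) = 19×22/104 = 4.02 V. With the source grounded, V_GS = V_G = 4.02 V.
Assume saturation: I_D = (k_n/2)(V_GS − V_t)² = (2.7/2)×(4.02 − 1.4)² = 1.35×2.62² = 9.26 mA.
V_DS = V_DD − I_D·R_D = 19 − 9.26×1.5 = 5.11 V.
Saturation requires V_DS ≥ V_GS − V_t = 2.62 V; 5.11 ≥ 2.62 ✓.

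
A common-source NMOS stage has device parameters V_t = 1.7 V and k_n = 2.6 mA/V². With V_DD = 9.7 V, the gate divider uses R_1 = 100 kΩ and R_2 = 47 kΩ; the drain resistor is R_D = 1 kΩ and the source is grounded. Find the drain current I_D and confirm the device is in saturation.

I_D ≈ 2.6 mA

V_G = V_DD·R_2/(R_1+R_2) = 9.7×47/147 = 3.1 V. With the source grounded, V_GS = V_G = 3.1 V.
Assume saturation: I_D = (k_n/2)(V_GS − V_t)² = (2.6/2)×(3.1 − 1.7)² = 1.3×1.4² = 2.55 mA.
V_DS = V_DD − I_D·R_D = 9.7 − 2.55×1 = 7.15 V.
Saturation requires V_DS ≥ V_GS − V_t = 1.4 V; 7.15 ≥ 1.4 ✓.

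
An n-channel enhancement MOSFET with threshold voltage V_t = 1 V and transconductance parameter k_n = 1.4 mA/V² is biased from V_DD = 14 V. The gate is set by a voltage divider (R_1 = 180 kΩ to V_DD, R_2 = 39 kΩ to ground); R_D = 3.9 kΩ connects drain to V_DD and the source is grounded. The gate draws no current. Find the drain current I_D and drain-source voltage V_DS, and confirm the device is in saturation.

I_D ≈ 1.6 mA, V_DS ≈ 7.9 V

V_G = V_DD·R_2/(R_1+R_2) = 14×39/219 = 2.49 V. With the source grounded, V_GS = V_G = 2.49 V.
Assume saturation: I_D = (k_n/2)(V_GS − V_t)² = (1.4/2)×(2.49 − 1)² = 0.7×1.49² = 1.56 mA.
V_DS = V_DD − I_D·R_D = 14 − 1.56×3.9 = 7.91 V.
Saturation requires V_DS ≥ V_GS − V_t = 1.49 V; 7.91 ≥ 1.49 ✓.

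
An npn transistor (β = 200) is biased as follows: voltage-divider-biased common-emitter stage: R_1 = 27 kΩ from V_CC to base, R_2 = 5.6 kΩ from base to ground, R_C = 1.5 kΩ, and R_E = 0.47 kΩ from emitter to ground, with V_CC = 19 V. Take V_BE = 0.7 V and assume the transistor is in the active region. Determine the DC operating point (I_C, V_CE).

Thevenize the base divider: V_Th = V_CC·R_2/(R_1+R_2) = 19×5.6/32.6 = 3.26 V, R_Th = R_1‖R_2 = 4.64 kΩ.
Base-emitter loop: V_Th = I_B·R_Th + V_BE + (β+1)I_B·R_E, so I_B = (3.26 − 0.7) / (4.64 + 201×0.47) = 0.0259 mA.
I_C = β·I_B = 200×0.0259 = 5.17 mA, and I_E = (β+1)I_B = 5.2 mA.
V_CE = V_CC − I_C·R_C − I_E·R_E = 19 − 5.17×1.5 − 5.2×0.47 = 8.8 V.
V_CE = 8.8 V > 0.2 V confirms active-region operation.

I_C ≈ 5.2 mA, V_CE ≈ 8.8 V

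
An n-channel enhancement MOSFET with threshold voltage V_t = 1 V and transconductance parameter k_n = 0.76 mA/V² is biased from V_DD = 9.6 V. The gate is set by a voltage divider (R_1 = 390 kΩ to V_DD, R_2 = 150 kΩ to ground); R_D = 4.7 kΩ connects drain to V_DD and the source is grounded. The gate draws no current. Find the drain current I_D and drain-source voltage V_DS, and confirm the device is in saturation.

V_G = V_DD·R_2/(R_1+R_2) = 9.6×150/540 = 2.67 V. With the source grounded, V_GS = V_G = 2.67 V.
Assume saturation: I_D = (k_n/2)(V_GS − V_t)² = (0.76/2)×(2.67 − 1)² = 0.38×1.67² = 1.06 mA.
V_DS = V_DD − I_D·R_D = 9.6 − 1.06×4.7 = 4.64 V.
Saturation requires V_DS ≥ V_GS − V_t = 1.67 V; 4.64 ≥ 1.67 ✓.

I_D ≈ 1.1 mA, V_DS ≈ 4.6 V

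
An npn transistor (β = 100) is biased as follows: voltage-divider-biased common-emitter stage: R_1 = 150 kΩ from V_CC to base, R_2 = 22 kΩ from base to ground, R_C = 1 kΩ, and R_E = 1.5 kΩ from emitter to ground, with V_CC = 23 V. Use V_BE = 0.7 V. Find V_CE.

Thevenize the base divider: V_Th = V_CC·R_2/(R_1+R_2) = 23×22/172 = 2.94 V, R_Th = R_1‖R_2 = 19.2 kΩ.
Base-emitter loop: V_Th = I_B·R_Th + V_BE + (β+1)I_B·R_E, so I_B = (2.94 − 0.7) / (19.2 + 101×1.5) = 0.0131 mA.
I_C = β·I_B = 100×0.0131 = 1.31 mA, and I_E = (β+1)I_B = 1.33 mA.
V_CE = V_CC − I_C·R_C − I_E·R_E = 23 − 1.31×1 − 1.33×1.5 = 19.7 V.
V_CE = 19.7 V > 0.2 V confirms active-region operation.

V_CE ≈ 20 V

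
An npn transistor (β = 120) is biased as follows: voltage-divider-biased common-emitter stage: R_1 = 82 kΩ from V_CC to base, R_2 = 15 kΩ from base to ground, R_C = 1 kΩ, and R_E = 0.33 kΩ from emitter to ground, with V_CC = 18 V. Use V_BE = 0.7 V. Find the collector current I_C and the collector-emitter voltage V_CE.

I_C ≈ 4.8 mA, V_CE ≈ 12 V

Thevenize the base divider: V_Th = V_CC·R_2/(R_1+R_2) = 18×15/97 = 2.78 V, R_Th = R_1‖R_2 = 12.7 kΩ.
Base-emitter loop: V_Th = I_B·R_Th + V_BE + (β+1)I_B·R_E, so I_B = (2.78 − 0.7) / (12.7 + 121×0.33) = 0.0396 mA.
I_C = β·I_B = 120×0.0396 = 4.75 mA, and I_E = (β+1)I_B = 4.79 mA.
V_CE = V_CC − I_C·R_C − I_E·R_E = 18 − 4.75×1 − 4.79×0.33 = 11.7 V.
V_CE = 11.7 V > 0.2 V confirms active-region operation.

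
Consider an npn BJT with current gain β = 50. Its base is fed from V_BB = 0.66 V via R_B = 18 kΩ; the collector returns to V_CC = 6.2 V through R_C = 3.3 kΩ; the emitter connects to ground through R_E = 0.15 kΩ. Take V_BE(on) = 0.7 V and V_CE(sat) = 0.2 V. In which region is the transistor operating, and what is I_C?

V_BB = 0.66 V ≤ V_BE(on) = 0.7 V, so the base-emitter junction is not forward biased.
The transistor is in cutoff: I_B = I_C = 0.

cutoff; I_C ≈ 0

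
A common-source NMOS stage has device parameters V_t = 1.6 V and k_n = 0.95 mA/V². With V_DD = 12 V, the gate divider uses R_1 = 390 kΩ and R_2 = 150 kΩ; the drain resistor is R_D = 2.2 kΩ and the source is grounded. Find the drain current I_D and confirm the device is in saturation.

I_D ≈ 1.4 mA

V_G = V_DD·R_2/(R_1+R_2) = 12×150/540 = 3.33 V. With the source grounded, V_GS = V_G = 3.33 V.
Assume saturation: I_D = (k_n/2)(V_GS − V_t)² = (0.95/2)×(3.33 − 1.6)² = 0.475×1.73² = 1.43 mA.
V_DS = V_DD − I_D·R_D = 12 − 1.43×2.2 = 8.86 V.
Saturation requires V_DS ≥ V_GS − V_t = 1.73 V; 8.86 ≥ 1.73 ✓.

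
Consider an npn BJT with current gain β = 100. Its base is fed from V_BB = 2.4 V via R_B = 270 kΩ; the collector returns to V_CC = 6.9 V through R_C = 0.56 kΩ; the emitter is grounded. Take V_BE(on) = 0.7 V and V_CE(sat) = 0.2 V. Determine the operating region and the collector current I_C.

active; I_C ≈ 0.63 mA

Assume active. Base-emitter loop: I_B = (V_BB − V_BE)/R_B = (2.4 − 0.7)/270 = 0.0063 mA.
I_C = β·I_B = 100×0.0063 = 0.63 mA.
V_CE = V_CC − I_C·R_C = 6.9 − 0.63×0.56 = 6.55 V > V_CE(sat), so the active-region assumption holds.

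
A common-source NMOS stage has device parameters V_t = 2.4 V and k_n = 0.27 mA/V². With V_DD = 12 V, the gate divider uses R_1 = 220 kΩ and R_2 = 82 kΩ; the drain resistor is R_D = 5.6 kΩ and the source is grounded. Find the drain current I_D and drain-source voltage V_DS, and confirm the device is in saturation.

V_G = V_DD·R_2/(R_1+R_2) = 12×82/302 = 3.26 V. With the source grounded, V_GS = V_G = 3.26 V.
Assume saturation: I_D = (k_n/2)(V_GS − V_t)² = (0.27/2)×(3.26 − 2.4)² = 0.135×0.858² = 0.0994 mA.
V_DS = V_DD − I_D·R_D = 12 − 0.0994×5.6 = 11.4 V.
Saturation requires V_DS ≥ V_GS − V_t = 0.858 V; 11.4 ≥ 0.858 ✓.

I_D ≈ 0.099 mA, V_DS ≈ 11 V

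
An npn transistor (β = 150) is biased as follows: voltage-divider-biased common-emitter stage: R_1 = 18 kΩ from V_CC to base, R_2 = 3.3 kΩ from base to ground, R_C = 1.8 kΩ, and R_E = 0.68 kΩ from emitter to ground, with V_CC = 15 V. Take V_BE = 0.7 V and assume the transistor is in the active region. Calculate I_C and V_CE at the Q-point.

I_C ≈ 2.3 mA, V_CE ≈ 9.3 V

Thevenize the base divider: V_Th = V_CC·R_2/(R_1+R_2) = 15×3.3/21.3 = 2.32 V, R_Th = R_1‖R_2 = 2.79 kΩ.
Base-emitter loop: V_Th = I_B·R_Th + V_BE + (β+1)I_B·R_E, so I_B = (2.32 − 0.7) / (2.79 + 151×0.68) = 0.0154 mA.
I_C = β·I_B = 150×0.0154 = 2.31 mA, and I_E = (β+1)I_B = 2.33 mA.
V_CE = V_CC − I_C·R_C − I_E·R_E = 15 − 2.31×1.8 − 2.33×0.68 = 9.26 V.
V_CE = 9.26 V > 0.2 V confirms active-region operation.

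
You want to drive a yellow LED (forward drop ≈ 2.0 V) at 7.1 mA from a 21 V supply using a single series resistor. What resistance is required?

R ≈ 2.7 kΩ

The resistor drops V_S − V_D = 21 − 2.0 = 19 V at 7.1 mA.
R = 19 V / 7.1 mA = 2.68 kΩ.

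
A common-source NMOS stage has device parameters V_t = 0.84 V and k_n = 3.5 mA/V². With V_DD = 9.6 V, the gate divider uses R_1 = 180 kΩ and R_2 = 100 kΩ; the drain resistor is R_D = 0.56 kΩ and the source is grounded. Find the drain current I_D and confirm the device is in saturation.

I_D ≈ 12 mA

V_G = V_DD·R_2/(R_1+R_2) = 9.6×100/280 = 3.43 V. With the source grounded, V_GS = V_G = 3.43 V.
Assume saturation: I_D = (k_n/2)(V_GS − V_t)² = (3.5/2)×(3.43 − 0.84)² = 1.75×2.59² = 11.7 mA.
V_DS = V_DD − I_D·R_D = 9.6 − 11.7×0.56 = 3.03 V.
Saturation requires V_DS ≥ V_GS − V_t = 2.59 V; 3.03 ≥ 2.59 ✓.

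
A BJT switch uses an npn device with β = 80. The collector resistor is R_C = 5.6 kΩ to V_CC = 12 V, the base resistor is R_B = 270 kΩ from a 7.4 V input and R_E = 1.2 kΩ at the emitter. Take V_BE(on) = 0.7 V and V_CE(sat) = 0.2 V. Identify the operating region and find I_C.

Assume active. Base-emitter loop: I_B = (V_BB − V_BE)/(R_B + (β+1)R_E) = (7.4 − 0.7)/(270 + 81×1.2) = 0.0182 mA.
I_C = β·I_B = 80×0.0182 = 1.46 mA.
V_CE = V_CC − I_C·R_C − I_E·R_E = 12 − 1.46×5.6 − 1.48×1.2 = 2.05 V > V_CE(sat), so the active-region assumption holds.

active; I_C ≈ 1.5 mA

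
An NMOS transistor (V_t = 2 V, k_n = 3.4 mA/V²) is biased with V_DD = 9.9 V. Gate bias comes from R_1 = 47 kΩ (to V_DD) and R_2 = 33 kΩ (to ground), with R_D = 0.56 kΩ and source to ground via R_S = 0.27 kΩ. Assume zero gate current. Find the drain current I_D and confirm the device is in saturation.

I_D ≈ 2.9 mA

V_G = V_DD·R_2/(R_1+R_2) = 9.9×33/80 = 4.08 V.
Assume saturation: I_D = (k_n/2)(V_GS − V_t)² with V_GS = V_G − I_D·R_S = 4.08 − 0.27·I_D.
Substituting gives 0.124·I_D² − 2.91·I_D + 7.38 = 0, with roots I_D = 2.89 or 20.6 mA.
The root I_D = 20.6 mA gives V_GS = -1.48 V ≤ V_t, so take I_D = 2.89 mA.
Then V_GS = 3.3 V and V_DS = V_DD − I_D(R_D+R_S) = 9.9 − 2.89×0.83 = 7.5 V.
Saturation requires V_DS ≥ V_GS − V_t = 1.3 V; 7.5 ≥ 1.3 ✓.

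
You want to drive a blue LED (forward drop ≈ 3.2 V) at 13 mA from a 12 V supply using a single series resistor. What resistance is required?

R ≈ 0.68 kΩ

The resistor drops V_S − V_D = 12 − 3.2 = 8.8 V at 13 mA.
R = 8.8 V / 13 mA = 0.677 kΩ.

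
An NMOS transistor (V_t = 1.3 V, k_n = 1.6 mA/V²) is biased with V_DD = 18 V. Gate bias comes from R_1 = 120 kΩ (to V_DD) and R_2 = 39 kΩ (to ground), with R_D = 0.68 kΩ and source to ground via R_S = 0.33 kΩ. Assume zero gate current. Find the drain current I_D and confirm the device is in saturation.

I_D ≈ 3.3 mA

V_G = V_DD·R_2/(R_1+R_2) = 18×39/159 = 4.42 V.
Assume saturation: I_D = (k_n/2)(V_GS − V_t)² with V_GS = V_G − I_D·R_S = 4.42 − 0.33·I_D.
Substituting gives 0.0871·I_D² − 2.64·I_D + 7.76 = 0, with roots I_D = 3.29 or 27.1 mA.
The root I_D = 27.1 mA gives V_GS = -4.52 V ≤ V_t, so take I_D = 3.29 mA.
Then V_GS = 3.33 V and V_DS = V_DD − I_D(R_D+R_S) = 18 − 3.29×1.01 = 14.7 V.
Saturation requires V_DS ≥ V_GS − V_t = 2.03 V; 14.7 ≥ 2.03 ✓.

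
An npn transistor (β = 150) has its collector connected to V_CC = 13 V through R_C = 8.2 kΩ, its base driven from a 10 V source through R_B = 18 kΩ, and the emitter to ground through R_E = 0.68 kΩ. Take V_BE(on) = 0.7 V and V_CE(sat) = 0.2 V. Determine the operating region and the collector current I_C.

saturation; I_C ≈ 1.4 mA

Assume active: I_B = (10 − 0.7)/(18 + 151×0.68) = 0.0771 mA, I_C = β·I_B = 11.6 mA.
Then V_CE = 13 − 11.6×8.2 − 11.6×0.68 = -89.7 V < 0.2 V — the active assumption fails.
Re-solve with V_CE = 0.2 V. KCL at the emitter: V_E/R_E = (V_BB−0.7−V_E)/R_B + (V_CC−0.2−V_E)/R_C, giving V_E = 1.26 V.
I_C = (V_CC − 0.2 − V_E)/R_C = (12.8 − 1.26)/8.2 = 1.41 mA.
Check: I_B = (9.3 − 1.26)/18 = 0.447 mA, and β·I_B = 67 mA > I_C, confirming saturation.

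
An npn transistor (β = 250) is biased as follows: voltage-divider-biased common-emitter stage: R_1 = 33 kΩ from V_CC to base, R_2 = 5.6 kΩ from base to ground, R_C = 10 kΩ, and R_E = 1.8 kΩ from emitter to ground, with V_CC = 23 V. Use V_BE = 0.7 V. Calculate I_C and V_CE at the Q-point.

Thevenize the base divider: V_Th = V_CC·R_2/(R_1+R_2) = 23×5.6/38.6 = 3.34 V, R_Th = R_1‖R_2 = 4.79 kΩ.
Base-emitter loop: V_Th = I_B·R_Th + V_BE + (β+1)I_B·R_E, so I_B = (3.34 − 0.7) / (4.79 + 251×1.8) = 0.00577 mA.
I_C = β·I_B = 250×0.00577 = 1.44 mA, and I_E = (β+1)I_B = 1.45 mA.
V_CE = V_CC − I_C·R_C − I_E·R_E = 23 − 1.44×10 − 1.45×1.8 = 5.95 V.
V_CE = 5.95 V > 0.2 V confirms active-region operation.

I_C ≈ 1.4 mA, V_CE ≈ 6 V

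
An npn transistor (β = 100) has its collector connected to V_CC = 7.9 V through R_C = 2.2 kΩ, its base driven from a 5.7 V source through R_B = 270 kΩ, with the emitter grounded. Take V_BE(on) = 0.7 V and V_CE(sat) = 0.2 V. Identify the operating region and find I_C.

Assume active. Base-emitter loop: I_B = (V_BB − V_BE)/R_B = (5.7 − 0.7)/270 = 0.0185 mA.
I_C = β·I_B = 100×0.0185 = 1.85 mA.
V_CE = V_CC − I_C·R_C = 7.9 − 1.85×2.2 = 3.83 V > V_CE(sat), so the active-region assumption holds.

active; I_C ≈ 1.9 mA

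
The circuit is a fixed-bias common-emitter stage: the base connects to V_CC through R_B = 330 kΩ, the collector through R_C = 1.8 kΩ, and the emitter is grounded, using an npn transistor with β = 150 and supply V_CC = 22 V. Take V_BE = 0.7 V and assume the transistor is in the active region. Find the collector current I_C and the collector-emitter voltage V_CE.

Base loop: V_CC = I_B·R_B + V_BE, so I_B = (22 − 0.7)/330 kΩ = 0.0645 mA.
In the active region I_C = β·I_B = 150 × 0.0645 = 9.68 mA.
Collector loop: V_CE = V_CC − I_C·R_C = 22 − 9.68×1.8 = 4.57 V.
Since V_CE = 4.57 V > V_CE(sat) ≈ 0.2 V, the transistor is in the active region as assumed.

I_C ≈ 9.7 mA, V_CE ≈ 4.6 V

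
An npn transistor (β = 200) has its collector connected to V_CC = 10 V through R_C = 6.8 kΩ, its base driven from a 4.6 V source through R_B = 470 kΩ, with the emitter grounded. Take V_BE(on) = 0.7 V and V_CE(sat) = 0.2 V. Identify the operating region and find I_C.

saturation; I_C ≈ 1.4 mA

Assume active: I_B = (4.6 − 0.7)/470 = 0.0083 mA, giving I_C = β·I_B = 1.66 mA.
But then V_CE = 10 − 1.66×6.8 = -1.29 V < V_CE(sat) = 0.2 V — impossible in the active region.
So the transistor is saturated. With V_CE = 0.2 V, I_C = (V_CC − 0.2)/R_C = 9.8/6.8 = 1.44 mA.
Check: β·I_B = 1.66 mA > I_C = 1.44 mA, confirming saturation.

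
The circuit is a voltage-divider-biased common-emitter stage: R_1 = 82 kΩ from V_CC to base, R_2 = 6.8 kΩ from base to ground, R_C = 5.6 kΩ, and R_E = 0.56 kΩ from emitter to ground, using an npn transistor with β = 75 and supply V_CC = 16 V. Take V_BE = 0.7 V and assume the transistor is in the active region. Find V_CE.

Thevenize the base divider: V_Th = V_CC·R_2/(R_1+R_2) = 16×6.8/88.8 = 1.23 V, R_Th = R_1‖R_2 = 6.28 kΩ.
Base-emitter loop: V_Th = I_B·R_Th + V_BE + (β+1)I_B·R_E, so I_B = (1.23 − 0.7) / (6.28 + 76×0.56) = 0.0108 mA.
I_C = β·I_B = 75×0.0108 = 0.807 mA, and I_E = (β+1)I_B = 0.817 mA.
V_CE = V_CC − I_C·R_C − I_E·R_E = 16 − 0.807×5.6 − 0.817×0.56 = 11 V.
V_CE = 11 V > 0.2 V confirms active-region operation.

V_CE ≈ 11 V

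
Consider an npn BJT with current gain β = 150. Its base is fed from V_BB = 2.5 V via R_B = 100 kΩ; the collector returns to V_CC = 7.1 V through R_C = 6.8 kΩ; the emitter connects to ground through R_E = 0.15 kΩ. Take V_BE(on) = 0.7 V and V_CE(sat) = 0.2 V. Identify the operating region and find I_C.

Assume active: I_B = (2.5 − 0.7)/(100 + 151×0.15) = 0.0147 mA, I_C = β·I_B = 2.2 mA.
Then V_CE = 7.1 − 2.2×6.8 − 2.22×0.15 = -8.2 V < 0.2 V — the active assumption fails.
Re-solve with V_CE = 0.2 V. KCL at the emitter: V_E/R_E = (V_BB−0.7−V_E)/R_B + (V_CC−0.2−V_E)/R_C, giving V_E = 0.151 V.
I_C = (V_CC − 0.2 − V_E)/R_C = (6.9 − 0.151)/6.8 = 0.992 mA.
Check: I_B = (1.8 − 0.151)/100 = 0.0165 mA, and β·I_B = 2.47 mA > I_C, confirming saturation.

saturation; I_C ≈ 0.99 mA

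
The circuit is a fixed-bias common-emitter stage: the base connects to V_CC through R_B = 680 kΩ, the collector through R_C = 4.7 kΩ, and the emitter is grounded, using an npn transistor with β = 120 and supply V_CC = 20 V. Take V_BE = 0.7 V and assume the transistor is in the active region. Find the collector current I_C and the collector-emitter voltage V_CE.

Base loop: V_CC = I_B·R_B + V_BE, so I_B = (20 − 0.7)/680 kΩ = 0.0284 mA.
In the active region I_C = β·I_B = 120 × 0.0284 = 3.41 mA.
Collector loop: V_CE = V_CC − I_C·R_C = 20 − 3.41×4.7 = 3.99 V.
Since V_CE = 3.99 V > V_CE(sat) ≈ 0.2 V, the transistor is in the active region as assumed.

I_C ≈ 3.4 mA, V_CE ≈ 4 V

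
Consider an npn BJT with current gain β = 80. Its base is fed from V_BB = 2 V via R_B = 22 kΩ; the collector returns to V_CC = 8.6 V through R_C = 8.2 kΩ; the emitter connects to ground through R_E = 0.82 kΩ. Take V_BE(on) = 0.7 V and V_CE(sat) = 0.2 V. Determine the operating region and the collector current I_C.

saturation; I_C ≈ 0.93 mA

Assume active: I_B = (2 − 0.7)/(22 + 81×0.82) = 0.0147 mA, I_C = β·I_B = 1.18 mA.
Then V_CE = 8.6 − 1.18×8.2 − 1.19×0.82 = -2.02 V < 0.2 V — the active assumption fails.
Re-solve with V_CE = 0.2 V. KCL at the emitter: V_E/R_E = (V_BB−0.7−V_E)/R_B + (V_CC−0.2−V_E)/R_C, giving V_E = 0.781 V.
I_C = (V_CC − 0.2 − V_E)/R_C = (8.4 − 0.781)/8.2 = 0.929 mA.
Check: I_B = (1.3 − 0.781)/22 = 0.0236 mA, and β·I_B = 1.89 mA > I_C, confirming saturation.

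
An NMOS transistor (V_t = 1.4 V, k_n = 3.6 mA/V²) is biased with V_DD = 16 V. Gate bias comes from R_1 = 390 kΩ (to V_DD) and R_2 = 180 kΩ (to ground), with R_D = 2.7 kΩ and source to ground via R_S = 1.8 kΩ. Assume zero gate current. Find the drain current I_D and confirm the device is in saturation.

I_D ≈ 1.5 mA

V_G = V_DD·R_2/(R_1+R_2) = 16×180/570 = 5.05 V.
Assume saturation: I_D = (k_n/2)(V_GS − V_t)² with V_GS = V_G − I_D·R_S = 5.05 − 1.8·I_D.
Substituting gives 5.83·I_D² − 24.7·I_D + 24 = 0, with roots I_D = 1.52 or 2.71 mA.
The root I_D = 2.71 mA gives V_GS = 0.173 V ≤ V_t, so take I_D = 1.52 mA.
Then V_GS = 2.32 V and V_DS = V_DD − I_D(R_D+R_S) = 16 − 1.52×4.5 = 9.16 V.
Saturation requires V_DS ≥ V_GS − V_t = 0.919 V; 9.16 ≥ 0.919 ✓.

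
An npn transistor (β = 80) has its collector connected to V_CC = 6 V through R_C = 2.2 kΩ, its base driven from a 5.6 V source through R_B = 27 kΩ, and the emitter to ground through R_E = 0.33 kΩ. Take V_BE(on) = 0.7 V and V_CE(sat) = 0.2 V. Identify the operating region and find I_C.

saturation; I_C ≈ 2.3 mA

Assume active: I_B = (5.6 − 0.7)/(27 + 81×0.33) = 0.0912 mA, I_C = β·I_B = 7.3 mA.
Then V_CE = 6 − 7.3×2.2 − 7.39×0.33 = -12.5 V < 0.2 V — the active assumption fails.
Re-solve with V_CE = 0.2 V. KCL at the emitter: V_E/R_E = (V_BB−0.7−V_E)/R_B + (V_CC−0.2−V_E)/R_C, giving V_E = 0.8 V.
I_C = (V_CC − 0.2 − V_E)/R_C = (5.8 − 0.8)/2.2 = 2.27 mA.
Check: I_B = (4.9 − 0.8)/27 = 0.152 mA, and β·I_B = 12.1 mA > I_C, confirming saturation.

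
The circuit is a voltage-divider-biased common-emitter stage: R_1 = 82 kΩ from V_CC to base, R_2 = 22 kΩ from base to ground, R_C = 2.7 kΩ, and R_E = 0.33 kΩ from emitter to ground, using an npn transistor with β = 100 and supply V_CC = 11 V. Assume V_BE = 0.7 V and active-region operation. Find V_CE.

V_CE ≈ 1.3 V

Thevenize the base divider: V_Th = V_CC·R_2/(R_1+R_2) = 11×22/104 = 2.33 V, R_Th = R_1‖R_2 = 17.3 kΩ.
Base-emitter loop: V_Th = I_B·R_Th + V_BE + (β+1)I_B·R_E, so I_B = (2.33 − 0.7) / (17.3 + 101×0.33) = 0.0321 mA.
I_C = β·I_B = 100×0.0321 = 3.21 mA, and I_E = (β+1)I_B = 3.24 mA.
V_CE = V_CC − I_C·R_C − I_E·R_E = 11 − 3.21×2.7 − 3.24×0.33 = 1.26 V.
V_CE = 1.26 V > 0.2 V confirms active-region operation.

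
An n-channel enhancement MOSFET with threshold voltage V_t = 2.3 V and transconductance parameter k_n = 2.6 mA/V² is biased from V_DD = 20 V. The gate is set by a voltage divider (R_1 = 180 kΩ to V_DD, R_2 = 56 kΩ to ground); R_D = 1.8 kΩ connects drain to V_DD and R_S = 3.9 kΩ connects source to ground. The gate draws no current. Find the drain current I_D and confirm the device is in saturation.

V_G = V_DD·R_2/(R_1+R_2) = 20×56/236 = 4.75 V.
Assume saturation: I_D = (k_n/2)(V_GS − V_t)² with V_GS = V_G − I_D·R_S = 4.75 − 3.9·I_D.
Substituting gives 19.8·I_D² − 25.8·I_D + 7.78 = 0, with roots I_D = 0.473 or 0.832 mA.
The root I_D = 0.832 mA gives V_GS = 1.5 V ≤ V_t, so take I_D = 0.473 mA.
Then V_GS = 2.9 V and V_DS = V_DD − I_D(R_D+R_S) = 20 − 0.473×5.7 = 17.3 V.
Saturation requires V_DS ≥ V_GS − V_t = 0.603 V; 17.3 ≥ 0.603 ✓.

I_D ≈ 0.47 mA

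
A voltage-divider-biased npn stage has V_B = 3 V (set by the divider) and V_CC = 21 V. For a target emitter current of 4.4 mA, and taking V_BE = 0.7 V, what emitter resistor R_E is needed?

R_E ≈ 0.52 kΩ

V_E = V_B − V_BE = 3 − 0.7 = 2.3 V.
R_E = V_E / I_E = 2.3 / 4.4 = 0.523 kΩ.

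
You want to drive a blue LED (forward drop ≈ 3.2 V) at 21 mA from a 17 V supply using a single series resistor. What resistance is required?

The resistor drops V_S − V_D = 17 − 3.2 = 13.8 V at 21 mA.
R = 13.8 V / 21 mA = 0.657 kΩ.

R ≈ 0.66 kΩ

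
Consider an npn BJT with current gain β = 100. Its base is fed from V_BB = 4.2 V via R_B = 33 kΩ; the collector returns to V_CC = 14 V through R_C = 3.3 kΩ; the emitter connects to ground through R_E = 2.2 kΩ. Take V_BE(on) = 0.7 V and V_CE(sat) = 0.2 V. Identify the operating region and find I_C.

Assume active. Base-emitter loop: I_B = (V_BB − V_BE)/(R_B + (β+1)R_E) = (4.2 − 0.7)/(33 + 101×2.2) = 0.0137 mA.
I_C = β·I_B = 100×0.0137 = 1.37 mA.
V_CE = V_CC − I_C·R_C − I_E·R_E = 14 − 1.37×3.3 − 1.39×2.2 = 6.43 V > V_CE(sat), so the active-region assumption holds.

active; I_C ≈ 1.4 mA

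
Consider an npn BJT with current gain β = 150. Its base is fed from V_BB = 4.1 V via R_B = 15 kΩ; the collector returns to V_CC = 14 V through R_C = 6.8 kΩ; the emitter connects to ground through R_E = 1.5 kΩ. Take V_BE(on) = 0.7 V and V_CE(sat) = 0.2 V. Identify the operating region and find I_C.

Assume active: I_B = (4.1 − 0.7)/(15 + 151×1.5) = 0.0141 mA, I_C = β·I_B = 2.11 mA.
Then V_CE = 14 − 2.11×6.8 − 2.13×1.5 = -3.55 V < 0.2 V — the active assumption fails.
Re-solve with V_CE = 0.2 V. KCL at the emitter: V_E/R_E = (V_BB−0.7−V_E)/R_B + (V_CC−0.2−V_E)/R_C, giving V_E = 2.56 V.
I_C = (V_CC − 0.2 − V_E)/R_C = (13.8 − 2.56)/6.8 = 1.65 mA.
Check: I_B = (3.4 − 2.56)/15 = 0.0558 mA, and β·I_B = 8.37 mA > I_C, confirming saturation.

saturation; I_C ≈ 1.7 mA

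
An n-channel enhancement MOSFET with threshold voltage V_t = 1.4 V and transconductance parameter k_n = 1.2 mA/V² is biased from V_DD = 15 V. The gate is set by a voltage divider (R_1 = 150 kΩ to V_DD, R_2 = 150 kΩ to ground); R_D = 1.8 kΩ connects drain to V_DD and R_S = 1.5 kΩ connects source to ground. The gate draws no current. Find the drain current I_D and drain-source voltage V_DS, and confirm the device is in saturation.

I_D ≈ 2.7 mA, V_DS ≈ 6.2 V

V_G = V_DD·R_2/(R_1+R_2) = 15×150/300 = 7.5 V.
Assume saturation: I_D = (k_n/2)(V_GS − V_t)² with V_GS = V_G − I_D·R_S = 7.5 − 1.5·I_D.
Substituting gives 1.35·I_D² − 12·I_D + 22.3 = 0, with roots I_D = 2.66 or 6.21 mA.
The root I_D = 6.21 mA gives V_GS = -1.82 V ≤ V_t, so take I_D = 2.66 mA.
Then V_GS = 3.51 V and V_DS = V_DD − I_D(R_D+R_S) = 15 − 2.66×3.3 = 6.21 V.
Saturation requires V_DS ≥ V_GS − V_t = 2.11 V; 6.21 ≥ 2.11 ✓.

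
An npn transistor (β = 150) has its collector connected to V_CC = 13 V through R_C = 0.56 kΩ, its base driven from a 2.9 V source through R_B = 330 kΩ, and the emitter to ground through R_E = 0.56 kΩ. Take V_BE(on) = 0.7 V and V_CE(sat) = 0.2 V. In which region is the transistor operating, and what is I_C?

active; I_C ≈ 0.8 mA

Assume active. Base-emitter loop: I_B = (V_BB − V_BE)/(R_B + (β+1)R_E) = (2.9 − 0.7)/(330 + 151×0.56) = 0.00531 mA.
I_C = β·I_B = 150×0.00531 = 0.796 mA.
V_CE = V_CC − I_C·R_C − I_E·R_E = 13 − 0.796×0.56 − 0.801×0.56 = 12.1 V > V_CE(sat), so the active-region assumption holds.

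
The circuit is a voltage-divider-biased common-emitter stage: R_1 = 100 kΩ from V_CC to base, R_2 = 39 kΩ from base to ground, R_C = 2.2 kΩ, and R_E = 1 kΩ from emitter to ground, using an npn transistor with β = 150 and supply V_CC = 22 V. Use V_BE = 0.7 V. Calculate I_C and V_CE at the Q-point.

Thevenize the base divider: V_Th = V_CC·R_2/(R_1+R_2) = 22×39/139 = 6.17 V, R_Th = R_1‖R_2 = 28.1 kΩ.
Base-emitter loop: V_Th = I_B·R_Th + V_BE + (β+1)I_B·R_E, so I_B = (6.17 − 0.7) / (28.1 + 151×1) = 0.0306 mA.
I_C = β·I_B = 150×0.0306 = 4.58 mA, and I_E = (β+1)I_B = 4.62 mA.
V_CE = V_CC − I_C·R_C − I_E·R_E = 22 − 4.58×2.2 − 4.62×1 = 7.3 V.
V_CE = 7.3 V > 0.2 V confirms active-region operation.

I_C ≈ 4.6 mA, V_CE ≈ 7.3 V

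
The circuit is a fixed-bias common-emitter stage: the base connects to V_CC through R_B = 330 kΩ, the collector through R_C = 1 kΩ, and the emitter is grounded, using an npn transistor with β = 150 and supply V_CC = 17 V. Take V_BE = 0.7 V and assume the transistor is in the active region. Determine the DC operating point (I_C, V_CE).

I_C ≈ 7.4 mA, V_CE ≈ 9.6 V

Base loop: V_CC = I_B·R_B + V_BE, so I_B = (17 − 0.7)/330 kΩ = 0.0494 mA.
In the active region I_C = β·I_B = 150 × 0.0494 = 7.41 mA.
Collector loop: V_CE = V_CC − I_C·R_C = 17 − 7.41×1 = 9.59 V.
Since V_CE = 9.59 V > V_CE(sat) ≈ 0.2 V, the transistor is in the active region as assumed.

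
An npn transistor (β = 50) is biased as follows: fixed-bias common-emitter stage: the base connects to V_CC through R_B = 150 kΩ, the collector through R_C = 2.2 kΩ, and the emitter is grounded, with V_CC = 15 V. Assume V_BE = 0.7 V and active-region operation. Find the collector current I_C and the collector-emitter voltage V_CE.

Base loop: V_CC = I_B·R_B + V_BE, so I_B = (15 − 0.7)/150 kΩ = 0.0953 mA.
In the active region I_C = β·I_B = 50 × 0.0953 = 4.77 mA.
Collector loop: V_CE = V_CC − I_C·R_C = 15 − 4.77×2.2 = 4.51 V.
Since V_CE = 4.51 V > V_CE(sat) ≈ 0.2 V, the transistor is in the active region as assumed.

I_C ≈ 4.8 mA, V_CE ≈ 4.5 V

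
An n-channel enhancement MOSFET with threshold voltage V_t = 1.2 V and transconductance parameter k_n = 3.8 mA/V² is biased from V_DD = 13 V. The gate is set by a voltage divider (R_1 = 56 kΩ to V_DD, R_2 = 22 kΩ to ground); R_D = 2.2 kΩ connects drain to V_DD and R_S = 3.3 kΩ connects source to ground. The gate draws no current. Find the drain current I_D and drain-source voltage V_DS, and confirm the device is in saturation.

V_G = V_DD·R_2/(R_1+R_2) = 13×22/78 = 3.67 V.
Assume saturation: I_D = (k_n/2)(V_GS − V_t)² with V_GS = V_G − I_D·R_S = 3.67 − 3.3·I_D.
Substituting gives 20.7·I_D² − 31.9·I_D + 11.6 = 0, with roots I_D = 0.58 or 0.963 mA.
The root I_D = 0.963 mA gives V_GS = 0.488 V ≤ V_t, so take I_D = 0.58 mA.
Then V_GS = 1.75 V and V_DS = V_DD − I_D(R_D+R_S) = 13 − 0.58×5.5 = 9.81 V.
Saturation requires V_DS ≥ V_GS − V_t = 0.553 V; 9.81 ≥ 0.553 ✓.

I_D ≈ 0.58 mA, V_DS ≈ 9.8 V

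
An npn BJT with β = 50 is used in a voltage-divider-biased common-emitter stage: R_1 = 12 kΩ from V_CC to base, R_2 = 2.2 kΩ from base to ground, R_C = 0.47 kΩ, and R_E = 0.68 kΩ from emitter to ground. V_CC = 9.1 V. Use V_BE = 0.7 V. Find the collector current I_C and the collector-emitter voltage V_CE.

I_C ≈ 0.97 mA, V_CE ≈ 8 V

Thevenize the base divider: V_Th = V_CC·R_2/(R_1+R_2) = 9.1×2.2/14.2 = 1.41 V, R_Th = R_1‖R_2 = 1.86 kΩ.
Base-emitter loop: V_Th = I_B·R_Th + V_BE + (β+1)I_B·R_E, so I_B = (1.41 − 0.7) / (1.86 + 51×0.68) = 0.0194 mA.
I_C = β·I_B = 50×0.0194 = 0.971 mA, and I_E = (β+1)I_B = 0.991 mA.
V_CE = V_CC − I_C·R_C − I_E·R_E = 9.1 − 0.971×0.47 − 0.991×0.68 = 7.97 V.
V_CE = 7.97 V > 0.2 V confirms active-region operation.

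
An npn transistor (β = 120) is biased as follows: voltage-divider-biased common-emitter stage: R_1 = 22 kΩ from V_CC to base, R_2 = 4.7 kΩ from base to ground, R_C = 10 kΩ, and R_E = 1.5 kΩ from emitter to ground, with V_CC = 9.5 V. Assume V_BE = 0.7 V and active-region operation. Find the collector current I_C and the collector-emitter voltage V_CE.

Thevenize the base divider: V_Th = V_CC·R_2/(R_1+R_2) = 9.5×4.7/26.7 = 1.67 V, R_Th = R_1‖R_2 = 3.87 kΩ.
Base-emitter loop: V_Th = I_B·R_Th + V_BE + (β+1)I_B·R_E, so I_B = (1.67 − 0.7) / (3.87 + 121×1.5) = 0.00525 mA.
I_C = β·I_B = 120×0.00525 = 0.629 mA, and I_E = (β+1)I_B = 0.635 mA.
V_CE = V_CC − I_C·R_C − I_E·R_E = 9.5 − 0.629×10 − 0.635×1.5 = 2.25 V.
V_CE = 2.25 V > 0.2 V confirms active-region operation.

I_C ≈ 0.63 mA, V_CE ≈ 2.3 V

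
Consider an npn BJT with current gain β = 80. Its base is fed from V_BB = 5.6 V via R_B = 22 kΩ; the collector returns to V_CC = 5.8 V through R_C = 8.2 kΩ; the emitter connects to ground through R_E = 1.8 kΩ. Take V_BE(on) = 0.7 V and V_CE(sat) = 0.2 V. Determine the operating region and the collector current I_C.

saturation; I_C ≈ 0.53 mA

Assume active: I_B = (5.6 − 0.7)/(22 + 81×1.8) = 0.0292 mA, I_C = β·I_B = 2.34 mA.
Then V_CE = 5.8 − 2.34×8.2 − 2.37×1.8 = -17.6 V < 0.2 V — the active assumption fails.
Re-solve with V_CE = 0.2 V. KCL at the emitter: V_E/R_E = (V_BB−0.7−V_E)/R_B + (V_CC−0.2−V_E)/R_C, giving V_E = 1.25 V.
I_C = (V_CC − 0.2 − V_E)/R_C = (5.6 − 1.25)/8.2 = 0.53 mA.
Check: I_B = (4.9 − 1.25)/22 = 0.166 mA, and β·I_B = 13.3 mA > I_C, confirming saturation.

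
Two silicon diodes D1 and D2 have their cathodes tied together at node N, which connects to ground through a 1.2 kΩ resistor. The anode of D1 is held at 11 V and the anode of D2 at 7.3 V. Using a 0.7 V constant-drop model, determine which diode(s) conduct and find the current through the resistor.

Assume both conduct. Then node N would need to be at both 11−0.7 = 10.3 V and 7.3−0.7 = 6.6 V, which is impossible.
Assume only D1 conducts: V_N = 11 − 0.7 = 10.3 V, so I_R = 10.3/1.2 = 8.58 mA.
Check D2: its anode-to-cathode voltage is 7.3 − 10.3 = -3 V < 0.7 V, so it is off. The assumption is consistent.

Only D1 conducts; I_R ≈ 8.6 mA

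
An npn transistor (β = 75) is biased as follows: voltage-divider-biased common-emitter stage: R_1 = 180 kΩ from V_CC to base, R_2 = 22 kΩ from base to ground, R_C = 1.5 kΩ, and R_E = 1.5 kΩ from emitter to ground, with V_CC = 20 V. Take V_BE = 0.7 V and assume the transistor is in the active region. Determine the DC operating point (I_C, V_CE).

I_C ≈ 0.83 mA, V_CE ≈ 17 V

Thevenize the base divider: V_Th = V_CC·R_2/(R_1+R_2) = 20×22/202 = 2.18 V, R_Th = R_1‖R_2 = 19.6 kΩ.
Base-emitter loop: V_Th = I_B·R_Th + V_BE + (β+1)I_B·R_E, so I_B = (2.18 − 0.7) / (19.6 + 76×1.5) = 0.0111 mA.
I_C = β·I_B = 75×0.0111 = 0.83 mA, and I_E = (β+1)I_B = 0.841 mA.
V_CE = V_CC − I_C·R_C − I_E·R_E = 20 − 0.83×1.5 − 0.841×1.5 = 17.5 V.
V_CE = 17.5 V > 0.2 V confirms active-region operation.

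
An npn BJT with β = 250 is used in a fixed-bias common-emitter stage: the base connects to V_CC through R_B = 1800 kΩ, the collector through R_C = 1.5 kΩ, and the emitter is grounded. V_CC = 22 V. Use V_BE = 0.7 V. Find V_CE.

V_CE ≈ 18 V

Base loop: V_CC = I_B·R_B + V_BE, so I_B = (22 − 0.7)/1800 kΩ = 0.0118 mA.
In the active region I_C = β·I_B = 250 × 0.0118 = 2.96 mA.
Collector loop: V_CE = V_CC − I_C·R_C = 22 − 2.96×1.5 = 17.6 V.
Since V_CE = 17.6 V > V_CE(sat) ≈ 0.2 V, the transistor is in the active region as assumed.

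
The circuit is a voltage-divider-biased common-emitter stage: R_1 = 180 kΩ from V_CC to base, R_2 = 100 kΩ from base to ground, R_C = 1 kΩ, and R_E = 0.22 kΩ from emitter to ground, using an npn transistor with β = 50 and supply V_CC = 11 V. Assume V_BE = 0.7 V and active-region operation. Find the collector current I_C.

Thevenize the base divider: V_Th = V_CC·R_2/(R_1+R_2) = 11×100/280 = 3.93 V, R_Th = R_1‖R_2 = 64.3 kΩ.
Base-emitter loop: V_Th = I_B·R_Th + V_BE + (β+1)I_B·R_E, so I_B = (3.93 − 0.7) / (64.3 + 51×0.22) = 0.0428 mA.
I_C = β·I_B = 50×0.0428 = 2.14 mA, and I_E = (β+1)I_B = 2.18 mA.
V_CE = V_CC − I_C·R_C − I_E·R_E = 11 − 2.14×1 − 2.18×0.22 = 8.38 V.
V_CE = 8.38 V > 0.2 V confirms active-region operation.

I_C ≈ 2.1 mA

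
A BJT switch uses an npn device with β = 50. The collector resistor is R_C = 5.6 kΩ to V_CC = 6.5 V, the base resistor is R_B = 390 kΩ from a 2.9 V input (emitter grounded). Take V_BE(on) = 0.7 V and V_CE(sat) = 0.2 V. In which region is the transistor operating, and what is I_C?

Assume active. Base-emitter loop: I_B = (V_BB − V_BE)/R_B = (2.9 − 0.7)/390 = 0.00564 mA.
I_C = β·I_B = 50×0.00564 = 0.282 mA.
V_CE = V_CC − I_C·R_C = 6.5 − 0.282×5.6 = 4.92 V > V_CE(sat), so the active-region assumption holds.

active; I_C ≈ 0.28 mA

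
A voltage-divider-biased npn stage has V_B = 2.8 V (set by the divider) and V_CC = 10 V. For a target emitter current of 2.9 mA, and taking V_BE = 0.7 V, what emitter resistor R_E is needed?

V_E = V_B − V_BE = 2.8 − 0.7 = 2.1 V.
R_E = V_E / I_E = 2.1 / 2.9 = 0.724 kΩ.

R_E ≈ 0.72 kΩ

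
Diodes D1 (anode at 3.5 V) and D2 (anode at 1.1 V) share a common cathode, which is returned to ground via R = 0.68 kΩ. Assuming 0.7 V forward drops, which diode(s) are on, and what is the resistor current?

Assume both conduct. Then node N would need to be at both 3.5−0.7 = 2.8 V and 1.1−0.7 = 0.4 V, which is impossible.
Assume only D1 conducts: V_N = 3.5 − 0.7 = 2.8 V, so I_R = 2.8/0.68 = 4.12 mA.
Check D2: its anode-to-cathode voltage is 1.1 − 2.8 = -1.7 V < 0.7 V, so it is off. The assumption is consistent.

Only D1 conducts; I_R ≈ 4.1 mA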